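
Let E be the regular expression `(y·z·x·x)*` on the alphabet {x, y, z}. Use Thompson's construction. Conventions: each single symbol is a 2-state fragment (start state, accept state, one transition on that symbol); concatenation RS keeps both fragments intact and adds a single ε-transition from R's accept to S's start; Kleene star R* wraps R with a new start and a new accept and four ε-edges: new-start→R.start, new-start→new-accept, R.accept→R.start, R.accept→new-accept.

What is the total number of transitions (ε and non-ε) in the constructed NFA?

Building bottom-up:
Each of the 4 symbol leaves contributes 1 transition (1 symbol, 0 ε).
  y·z·x·x — 7 transitions (4 symbol, 3 ε)
  (y·z·x·x)* — 11 transitions (4 symbol, 7 ε)

11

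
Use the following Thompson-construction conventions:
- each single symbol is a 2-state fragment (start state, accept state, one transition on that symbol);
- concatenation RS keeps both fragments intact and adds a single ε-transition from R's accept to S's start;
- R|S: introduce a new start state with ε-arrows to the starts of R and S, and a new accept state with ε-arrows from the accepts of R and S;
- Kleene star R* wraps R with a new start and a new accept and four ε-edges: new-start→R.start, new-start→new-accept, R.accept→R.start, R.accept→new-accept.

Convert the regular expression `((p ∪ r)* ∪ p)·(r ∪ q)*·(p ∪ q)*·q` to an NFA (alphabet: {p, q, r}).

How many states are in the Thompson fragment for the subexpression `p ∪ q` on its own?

Fragment for `p ∪ q`:
Each of the 2 symbol leaves contributes a 2-state fragment.
  p ∪ q : 6 states

6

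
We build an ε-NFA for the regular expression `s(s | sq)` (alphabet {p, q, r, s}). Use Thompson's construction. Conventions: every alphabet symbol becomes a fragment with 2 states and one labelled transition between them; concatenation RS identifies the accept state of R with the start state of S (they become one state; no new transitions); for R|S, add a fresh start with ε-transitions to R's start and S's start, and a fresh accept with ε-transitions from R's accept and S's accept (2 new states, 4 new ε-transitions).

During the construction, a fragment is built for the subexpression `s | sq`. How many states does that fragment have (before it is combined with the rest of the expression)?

7

Fragment for `s | sq`:
Each of the 3 symbol leaves contributes a 2-state fragment.
  sq : 3 states
  s | sq : 7 states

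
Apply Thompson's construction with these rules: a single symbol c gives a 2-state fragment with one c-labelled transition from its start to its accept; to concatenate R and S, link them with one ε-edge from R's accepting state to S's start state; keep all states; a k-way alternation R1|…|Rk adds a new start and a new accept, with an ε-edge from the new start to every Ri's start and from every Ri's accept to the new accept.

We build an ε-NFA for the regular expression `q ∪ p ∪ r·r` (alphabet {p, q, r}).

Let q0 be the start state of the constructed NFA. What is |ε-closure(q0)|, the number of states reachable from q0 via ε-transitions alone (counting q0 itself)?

Work bottom-up. For each fragment F, track |ε-closure(F.start)| and whether F's accept lies in that closure (i.e. whether F accepts ε). A single-symbol fragment has closure size 1 and does not accept ε.
  r·r : same as the first factor's closure: C = 1
  q ∪ p ∪ r·r : C = 1 + 1 + 1 + 1 = 4 (the new accept is not ε-reachable since no branch accepts ε)

4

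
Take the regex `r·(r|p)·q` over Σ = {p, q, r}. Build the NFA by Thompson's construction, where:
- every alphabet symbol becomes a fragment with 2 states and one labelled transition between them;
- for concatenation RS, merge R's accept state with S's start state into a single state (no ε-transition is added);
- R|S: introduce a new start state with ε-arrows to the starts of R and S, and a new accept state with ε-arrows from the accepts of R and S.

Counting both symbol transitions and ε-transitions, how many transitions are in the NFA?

8

Per subexpression:
Each of the 4 symbol leaves contributes 1 transition (1 symbol, 0 ε).
  r|p — 6 transitions (2 symbol, 4 ε)
  r·(r|p)·q — 8 transitions (4 symbol, 4 ε)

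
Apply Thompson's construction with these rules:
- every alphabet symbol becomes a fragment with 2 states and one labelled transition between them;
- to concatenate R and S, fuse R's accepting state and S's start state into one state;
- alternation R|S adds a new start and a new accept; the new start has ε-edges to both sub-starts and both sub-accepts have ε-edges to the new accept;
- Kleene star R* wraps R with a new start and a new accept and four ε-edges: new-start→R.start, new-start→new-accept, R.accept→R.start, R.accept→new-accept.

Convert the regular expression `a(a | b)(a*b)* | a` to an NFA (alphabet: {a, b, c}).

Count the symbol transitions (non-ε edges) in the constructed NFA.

6

Recursing over subexpressions:
Each of the 6 symbol leaves contributes exactly 1 symbol transition.
  a | b — 2 symbol transitions
  a* — 1 symbol transition
  a*b — 2 symbol transitions
  (a*b)* — 2 symbol transitions
  a(a | b)(a*b)* — 5 symbol transitions
  a(a | b)(a*b)* | a — 6 symbol transitions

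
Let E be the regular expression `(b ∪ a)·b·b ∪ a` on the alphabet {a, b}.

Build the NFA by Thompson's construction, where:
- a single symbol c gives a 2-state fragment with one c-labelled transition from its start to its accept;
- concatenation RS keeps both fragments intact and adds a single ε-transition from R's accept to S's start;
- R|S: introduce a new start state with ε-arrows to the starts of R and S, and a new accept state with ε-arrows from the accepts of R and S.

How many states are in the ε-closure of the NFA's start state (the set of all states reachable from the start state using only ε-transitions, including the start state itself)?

5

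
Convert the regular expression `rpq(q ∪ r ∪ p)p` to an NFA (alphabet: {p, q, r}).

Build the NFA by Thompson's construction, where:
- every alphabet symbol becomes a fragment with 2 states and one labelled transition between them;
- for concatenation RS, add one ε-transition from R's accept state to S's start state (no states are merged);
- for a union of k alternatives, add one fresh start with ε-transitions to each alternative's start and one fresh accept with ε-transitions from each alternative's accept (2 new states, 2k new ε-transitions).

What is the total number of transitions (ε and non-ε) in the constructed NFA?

17

By structural recursion:
Each of the 7 symbol leaves contributes 1 transition (1 symbol, 0 ε).
  q ∪ r ∪ p : 9 transitions (3 symbol, 6 ε)
  rpq(q ∪ r ∪ p)p : 17 transitions (7 symbol, 10 ε)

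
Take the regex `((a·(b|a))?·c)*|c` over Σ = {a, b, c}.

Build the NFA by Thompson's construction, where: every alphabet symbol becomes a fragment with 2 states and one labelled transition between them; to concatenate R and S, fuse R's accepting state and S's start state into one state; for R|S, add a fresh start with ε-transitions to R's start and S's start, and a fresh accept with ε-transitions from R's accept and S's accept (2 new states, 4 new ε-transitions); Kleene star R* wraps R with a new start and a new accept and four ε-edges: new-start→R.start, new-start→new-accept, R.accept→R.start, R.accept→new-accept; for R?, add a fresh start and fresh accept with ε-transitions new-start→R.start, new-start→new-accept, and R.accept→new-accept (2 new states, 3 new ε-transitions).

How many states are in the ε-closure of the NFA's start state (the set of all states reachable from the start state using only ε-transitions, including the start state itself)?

8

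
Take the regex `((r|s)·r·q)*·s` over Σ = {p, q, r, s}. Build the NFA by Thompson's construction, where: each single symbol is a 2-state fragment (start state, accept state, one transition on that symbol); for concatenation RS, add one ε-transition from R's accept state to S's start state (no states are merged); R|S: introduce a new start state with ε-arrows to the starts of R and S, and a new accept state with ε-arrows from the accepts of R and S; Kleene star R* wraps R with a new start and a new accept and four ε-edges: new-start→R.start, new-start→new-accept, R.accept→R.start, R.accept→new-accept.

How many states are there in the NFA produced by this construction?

14

Bottom-up over the parse tree:
Each of the 5 symbol leaves contributes a 2-state fragment.
  r|s = 6 states
  (r|s)·r·q = 10 states
  ((r|s)·r·q)* = 12 states
  ((r|s)·r·q)*·s = 14 states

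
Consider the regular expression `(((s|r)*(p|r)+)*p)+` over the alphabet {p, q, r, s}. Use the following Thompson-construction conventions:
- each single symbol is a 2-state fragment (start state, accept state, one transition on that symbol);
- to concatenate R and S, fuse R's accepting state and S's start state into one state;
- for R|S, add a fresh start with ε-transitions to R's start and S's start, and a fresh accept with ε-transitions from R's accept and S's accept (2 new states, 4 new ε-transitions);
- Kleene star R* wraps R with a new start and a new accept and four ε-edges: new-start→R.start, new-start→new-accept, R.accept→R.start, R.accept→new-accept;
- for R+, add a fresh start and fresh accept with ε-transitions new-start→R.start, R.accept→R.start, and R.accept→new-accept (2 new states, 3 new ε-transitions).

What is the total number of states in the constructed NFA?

Recursing over subexpressions:
Each of the 5 symbol leaves contributes a 2-state fragment.
  s|r = 6 states
  (s|r)* = 8 states
  p|r = 6 states
  (p|r)+ = 8 states
  (s|r)*(p|r)+ = 15 states
  ((s|r)*(p|r)+)* = 17 states
  ((s|r)*(p|r)+)*p = 18 states
  (((s|r)*(p|r)+)*p)+ = 20 states

20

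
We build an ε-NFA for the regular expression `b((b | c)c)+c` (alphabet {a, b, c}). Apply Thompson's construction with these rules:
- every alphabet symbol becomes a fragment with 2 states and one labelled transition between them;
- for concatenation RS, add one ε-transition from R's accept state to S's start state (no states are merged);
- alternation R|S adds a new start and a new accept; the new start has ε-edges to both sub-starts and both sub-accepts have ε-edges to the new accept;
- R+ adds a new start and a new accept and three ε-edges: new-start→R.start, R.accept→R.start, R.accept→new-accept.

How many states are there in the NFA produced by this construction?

14

Recursing over subexpressions:
Each of the 5 symbol leaves contributes a 2-state fragment.
  b | c = 6 states
  (b | c)c = 8 states
  ((b | c)c)+ = 10 states
  b((b | c)c)+c = 14 states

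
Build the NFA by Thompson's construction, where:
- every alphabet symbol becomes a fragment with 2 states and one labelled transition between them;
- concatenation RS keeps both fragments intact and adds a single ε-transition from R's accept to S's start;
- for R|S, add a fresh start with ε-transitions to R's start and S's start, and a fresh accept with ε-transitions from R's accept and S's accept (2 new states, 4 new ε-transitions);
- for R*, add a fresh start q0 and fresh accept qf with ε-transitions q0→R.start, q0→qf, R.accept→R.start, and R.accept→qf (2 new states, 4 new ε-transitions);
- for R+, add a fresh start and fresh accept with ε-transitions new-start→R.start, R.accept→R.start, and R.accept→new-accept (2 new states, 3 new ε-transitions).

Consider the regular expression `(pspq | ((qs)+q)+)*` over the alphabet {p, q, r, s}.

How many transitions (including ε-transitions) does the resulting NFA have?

26

Recursing over subexpressions:
Each of the 7 symbol leaves contributes 1 transition (1 symbol, 0 ε).
  pspq : 7 transitions (4 symbol, 3 ε)
  qs : 3 transitions (2 symbol, 1 ε)
  (qs)+ : 6 transitions (2 symbol, 4 ε)
  (qs)+q : 8 transitions (3 symbol, 5 ε)
  ((qs)+q)+ : 11 transitions (3 symbol, 8 ε)
  pspq | ((qs)+q)+ : 22 transitions (7 symbol, 15 ε)
  (pspq | ((qs)+q)+)* : 26 transitions (7 symbol, 19 ε)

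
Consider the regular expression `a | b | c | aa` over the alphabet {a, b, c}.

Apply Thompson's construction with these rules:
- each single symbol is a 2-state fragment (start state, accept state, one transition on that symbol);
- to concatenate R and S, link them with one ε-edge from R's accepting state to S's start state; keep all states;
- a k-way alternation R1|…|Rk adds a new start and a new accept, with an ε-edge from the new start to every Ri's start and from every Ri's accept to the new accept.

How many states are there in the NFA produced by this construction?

12

Bottom-up over the parse tree:
Each of the 5 symbol leaves contributes a 2-state fragment.
  aa : 4 states
  a | b | c | aa : 12 states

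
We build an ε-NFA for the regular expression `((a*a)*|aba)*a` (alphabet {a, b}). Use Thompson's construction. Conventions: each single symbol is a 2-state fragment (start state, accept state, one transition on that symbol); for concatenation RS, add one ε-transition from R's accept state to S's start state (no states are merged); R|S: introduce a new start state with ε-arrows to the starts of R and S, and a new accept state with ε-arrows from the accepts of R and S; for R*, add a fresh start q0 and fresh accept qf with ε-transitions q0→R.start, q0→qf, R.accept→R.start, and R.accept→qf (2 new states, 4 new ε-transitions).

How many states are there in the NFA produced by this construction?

Per subexpression:
Each of the 6 symbol leaves contributes a 2-state fragment.
  a* → 4 states
  a*a → 6 states
  (a*a)* → 8 states
  aba → 6 states
  (a*a)*|aba → 16 states
  ((a*a)*|aba)* → 18 states
  ((a*a)*|aba)*a → 20 states

20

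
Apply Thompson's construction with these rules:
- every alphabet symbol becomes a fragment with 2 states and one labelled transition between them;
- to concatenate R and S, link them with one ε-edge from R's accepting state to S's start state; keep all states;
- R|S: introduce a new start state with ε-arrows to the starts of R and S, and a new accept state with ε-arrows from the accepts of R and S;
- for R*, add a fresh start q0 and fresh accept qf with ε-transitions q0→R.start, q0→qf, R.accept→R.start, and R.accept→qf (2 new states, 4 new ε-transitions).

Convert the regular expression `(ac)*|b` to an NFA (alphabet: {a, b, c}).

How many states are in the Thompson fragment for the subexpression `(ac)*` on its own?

6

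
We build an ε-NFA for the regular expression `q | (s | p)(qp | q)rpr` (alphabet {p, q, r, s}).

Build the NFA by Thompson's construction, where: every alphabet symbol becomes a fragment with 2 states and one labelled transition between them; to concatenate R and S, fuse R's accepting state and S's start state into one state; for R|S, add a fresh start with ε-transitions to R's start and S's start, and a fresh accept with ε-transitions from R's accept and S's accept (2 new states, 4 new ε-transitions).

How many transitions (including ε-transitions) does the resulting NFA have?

Bottom-up over the parse tree:
Each of the 9 symbol leaves contributes 1 transition (1 symbol, 0 ε).
  s | p : 6 transitions (2 symbol, 4 ε)
  qp : 2 transitions (2 symbol, 0 ε)
  qp | q : 7 transitions (3 symbol, 4 ε)
  (s | p)(qp | q)rpr : 16 transitions (8 symbol, 8 ε)
  q | (s | p)(qp | q)rpr : 21 transitions (9 symbol, 12 ε)

21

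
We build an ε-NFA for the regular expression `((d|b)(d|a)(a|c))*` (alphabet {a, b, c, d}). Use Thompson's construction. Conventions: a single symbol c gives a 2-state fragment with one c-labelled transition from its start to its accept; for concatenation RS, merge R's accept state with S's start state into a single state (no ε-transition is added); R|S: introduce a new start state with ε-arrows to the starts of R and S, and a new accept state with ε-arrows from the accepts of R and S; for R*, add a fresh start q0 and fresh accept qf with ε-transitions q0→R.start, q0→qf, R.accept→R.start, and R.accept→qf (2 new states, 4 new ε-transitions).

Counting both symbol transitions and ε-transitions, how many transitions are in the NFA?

Per subexpression:
Each of the 6 symbol leaves contributes 1 transition (1 symbol, 0 ε).
  d|b = 6 transitions (2 symbol, 4 ε)
  d|a = 6 transitions (2 symbol, 4 ε)
  a|c = 6 transitions (2 symbol, 4 ε)
  (d|b)(d|a)(a|c) = 18 transitions (6 symbol, 12 ε)
  ((d|b)(d|a)(a|c))* = 22 transitions (6 symbol, 16 ε)

22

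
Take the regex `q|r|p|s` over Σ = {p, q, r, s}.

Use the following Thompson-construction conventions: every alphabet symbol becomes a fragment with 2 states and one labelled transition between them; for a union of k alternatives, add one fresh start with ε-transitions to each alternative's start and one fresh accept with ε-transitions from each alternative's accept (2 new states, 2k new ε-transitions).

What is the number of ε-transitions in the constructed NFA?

Recursing over subexpressions:
Each of the 4 symbol leaves contributes 0 ε-transitions.
  q|r|p|s → 8 ε-transitions

8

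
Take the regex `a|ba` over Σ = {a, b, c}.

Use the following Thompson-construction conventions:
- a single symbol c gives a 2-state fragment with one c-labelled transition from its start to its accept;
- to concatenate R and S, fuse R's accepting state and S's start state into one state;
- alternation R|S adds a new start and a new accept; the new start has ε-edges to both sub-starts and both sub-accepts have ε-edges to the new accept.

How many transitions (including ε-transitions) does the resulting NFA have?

7

Per subexpression:
Each of the 3 symbol leaves contributes 1 transition (1 symbol, 0 ε).
  ba → 2 transitions (2 symbol, 0 ε)
  a|ba → 7 transitions (3 symbol, 4 ε)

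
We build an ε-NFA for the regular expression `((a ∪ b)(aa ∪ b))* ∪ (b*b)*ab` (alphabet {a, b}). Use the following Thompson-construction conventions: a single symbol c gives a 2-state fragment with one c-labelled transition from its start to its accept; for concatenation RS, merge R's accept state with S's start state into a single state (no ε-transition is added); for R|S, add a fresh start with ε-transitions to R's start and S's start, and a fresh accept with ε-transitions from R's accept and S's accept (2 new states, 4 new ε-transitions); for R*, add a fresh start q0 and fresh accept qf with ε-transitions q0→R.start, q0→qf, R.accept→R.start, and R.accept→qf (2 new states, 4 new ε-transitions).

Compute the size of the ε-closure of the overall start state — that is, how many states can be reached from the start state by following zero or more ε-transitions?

12

Work bottom-up. For each fragment F, track |ε-closure(F.start)| and whether F's accept lies in that closure (i.e. whether F accepts ε). A single-symbol fragment has closure size 1 and does not accept ε.
  a ∪ b — new start ε-reaches every alternative's start; none of them accept ε, so the new accept is not reached: |ε-closure| = 1 + 1 + 1 = 3
  aa — |ε-closure| equals the left operand's closure size = 1 (its accept is not ε-reachable, so the closure stops there)
  aa ∪ b — new start ε-reaches every alternative's start; none of them accept ε, so the new accept is not reached: |ε-closure| = 1 + 1 + 1 = 3
  (a ∪ b)(aa ∪ b) — |ε-closure| equals the left operand's closure size = 3 (its accept is not ε-reachable, so the closure stops there)
  ((a ∪ b)(aa ∪ b))* — the star's fresh start ε-reaches both the body's start and the fresh accept: |ε-closure| = 2 + 3 = 5
  b* — new start has ε-edges to the inner start and to the new accept, so |ε-closure| = 2 + 1 = 3
  b*b — the left operand accepts ε, so the closure extends into the next operand (the shared merged state is already counted); |ε-closure| = 3 + (1−1) = 3
  (b*b)* — the star's fresh start ε-reaches both the body's start and the fresh accept: |ε-closure| = 2 + 3 = 5
  (b*b)*ab — the left operand accepts ε, so the closure extends into the next operand (the shared merged state is already counted); |ε-closure| = 5 + (1−1) = 5
  ((a ∪ b)(aa ∪ b))* ∪ (b*b)*ab — |ε-closure| = 1 (new start) + (5 + 5) + 1 (new accept, since some branch ε-reaches its own accept) = 12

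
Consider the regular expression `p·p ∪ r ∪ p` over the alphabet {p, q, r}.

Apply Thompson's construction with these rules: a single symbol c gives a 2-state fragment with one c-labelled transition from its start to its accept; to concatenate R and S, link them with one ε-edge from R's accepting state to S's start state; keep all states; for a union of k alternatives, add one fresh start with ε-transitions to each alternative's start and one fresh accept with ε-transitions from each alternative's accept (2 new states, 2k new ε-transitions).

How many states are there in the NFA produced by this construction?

Bottom-up over the parse tree:
Each of the 4 symbol leaves contributes a 2-state fragment.
  p·p → 4 states
  p·p ∪ r ∪ p → 10 states

10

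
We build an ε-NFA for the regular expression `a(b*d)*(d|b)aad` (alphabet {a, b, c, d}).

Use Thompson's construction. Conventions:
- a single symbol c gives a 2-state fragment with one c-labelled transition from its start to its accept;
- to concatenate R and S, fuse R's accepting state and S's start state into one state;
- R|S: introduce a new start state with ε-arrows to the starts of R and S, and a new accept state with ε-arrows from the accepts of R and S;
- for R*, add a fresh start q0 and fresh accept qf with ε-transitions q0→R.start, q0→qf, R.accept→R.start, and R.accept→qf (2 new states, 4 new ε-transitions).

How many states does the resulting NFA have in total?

Per subexpression:
Each of the 8 symbol leaves contributes a 2-state fragment.
  b* — 4 states
  b*d — 5 states
  (b*d)* — 7 states
  d|b — 6 states
  a(b*d)*(d|b)aad — 16 states

16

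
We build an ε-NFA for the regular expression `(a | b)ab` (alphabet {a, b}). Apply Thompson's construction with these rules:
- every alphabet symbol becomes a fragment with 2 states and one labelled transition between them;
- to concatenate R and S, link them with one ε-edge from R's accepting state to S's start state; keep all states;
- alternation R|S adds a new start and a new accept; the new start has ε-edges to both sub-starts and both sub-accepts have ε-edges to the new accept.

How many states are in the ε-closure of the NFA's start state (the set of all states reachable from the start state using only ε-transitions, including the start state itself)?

Compute the ε-closure size of each fragment's start state recursively; a symbol fragment's start has no outgoing ε-edge, so its closure is just itself (size 1).
  a | b — new start ε-reaches every alternative's start; none of them accept ε, so the new accept is not reached: |closure| = 1 + 1 + 1 = 3
  (a | b)ab — same as the first factor's closure: |closure| = 3

3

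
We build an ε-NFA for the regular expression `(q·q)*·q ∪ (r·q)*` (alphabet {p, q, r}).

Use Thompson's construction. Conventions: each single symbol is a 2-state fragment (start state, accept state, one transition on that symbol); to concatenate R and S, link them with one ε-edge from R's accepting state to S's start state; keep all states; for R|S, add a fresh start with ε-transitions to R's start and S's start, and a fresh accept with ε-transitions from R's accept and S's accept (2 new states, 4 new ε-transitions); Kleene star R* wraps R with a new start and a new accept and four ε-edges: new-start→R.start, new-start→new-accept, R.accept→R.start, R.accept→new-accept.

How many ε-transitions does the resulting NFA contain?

15

Per subexpression:
Each of the 5 symbol leaves contributes 0 ε-transitions.
  q·q : 1 ε-transition
  (q·q)* : 5 ε-transitions
  (q·q)*·q : 6 ε-transitions
  r·q : 1 ε-transition
  (r·q)* : 5 ε-transitions
  (q·q)*·q ∪ (r·q)* : 15 ε-transitions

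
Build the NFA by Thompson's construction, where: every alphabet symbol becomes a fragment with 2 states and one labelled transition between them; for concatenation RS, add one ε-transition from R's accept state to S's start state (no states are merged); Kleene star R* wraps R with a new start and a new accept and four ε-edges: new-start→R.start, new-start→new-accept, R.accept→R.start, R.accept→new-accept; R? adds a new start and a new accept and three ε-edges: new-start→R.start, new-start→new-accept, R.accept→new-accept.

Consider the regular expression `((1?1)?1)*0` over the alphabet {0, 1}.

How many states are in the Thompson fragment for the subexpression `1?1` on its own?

Fragment for `1?1`:
Each of the 2 symbol leaves contributes a 2-state fragment.
  1? — 4 states
  1?1 — 6 states

6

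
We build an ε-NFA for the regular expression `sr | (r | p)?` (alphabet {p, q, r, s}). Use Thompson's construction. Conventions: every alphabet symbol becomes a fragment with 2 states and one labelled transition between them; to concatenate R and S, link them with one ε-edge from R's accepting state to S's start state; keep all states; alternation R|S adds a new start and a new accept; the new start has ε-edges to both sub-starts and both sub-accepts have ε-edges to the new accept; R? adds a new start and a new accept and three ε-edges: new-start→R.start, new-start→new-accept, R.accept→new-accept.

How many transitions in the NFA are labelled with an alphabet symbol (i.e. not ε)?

4

Recursing over subexpressions:
Each of the 4 symbol leaves contributes exactly 1 symbol transition.
  sr → 2 symbol transitions
  r | p → 2 symbol transitions
  (r | p)? → 2 symbol transitions
  sr | (r | p)? → 4 symbol transitions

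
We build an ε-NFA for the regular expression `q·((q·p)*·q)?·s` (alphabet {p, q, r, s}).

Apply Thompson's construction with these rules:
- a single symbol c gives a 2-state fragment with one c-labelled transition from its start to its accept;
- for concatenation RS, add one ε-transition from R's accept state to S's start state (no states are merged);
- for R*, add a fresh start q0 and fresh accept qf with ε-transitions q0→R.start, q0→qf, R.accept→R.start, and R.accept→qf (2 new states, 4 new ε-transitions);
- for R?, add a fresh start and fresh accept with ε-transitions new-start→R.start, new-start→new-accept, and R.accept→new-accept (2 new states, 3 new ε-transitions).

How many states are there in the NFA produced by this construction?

14

Building bottom-up:
Each of the 5 symbol leaves contributes a 2-state fragment.
  q·p — 4 states
  (q·p)* — 6 states
  (q·p)*·q — 8 states
  ((q·p)*·q)? — 10 states
  q·((q·p)*·q)?·s — 14 states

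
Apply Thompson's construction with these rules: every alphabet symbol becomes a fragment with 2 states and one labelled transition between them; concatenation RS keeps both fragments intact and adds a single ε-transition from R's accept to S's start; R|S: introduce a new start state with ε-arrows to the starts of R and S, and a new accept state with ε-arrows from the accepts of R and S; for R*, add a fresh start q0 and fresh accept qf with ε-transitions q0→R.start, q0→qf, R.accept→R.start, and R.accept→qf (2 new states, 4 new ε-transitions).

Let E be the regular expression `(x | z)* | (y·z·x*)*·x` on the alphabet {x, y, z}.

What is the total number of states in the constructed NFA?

22

By structural recursion:
Each of the 6 symbol leaves contributes a 2-state fragment.
  x | z : 6 states
  (x | z)* : 8 states
  x* : 4 states
  y·z·x* : 8 states
  (y·z·x*)* : 10 states
  (y·z·x*)*·x : 12 states
  (x | z)* | (y·z·x*)*·x : 22 states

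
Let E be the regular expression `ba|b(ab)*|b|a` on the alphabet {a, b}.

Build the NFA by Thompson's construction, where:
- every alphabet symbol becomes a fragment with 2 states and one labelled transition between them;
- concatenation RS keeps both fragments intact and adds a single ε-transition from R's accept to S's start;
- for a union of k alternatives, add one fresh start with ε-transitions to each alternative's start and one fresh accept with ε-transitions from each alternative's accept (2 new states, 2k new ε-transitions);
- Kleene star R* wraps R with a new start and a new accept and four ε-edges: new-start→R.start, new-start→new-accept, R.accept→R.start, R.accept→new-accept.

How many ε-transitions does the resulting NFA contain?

15

Recursing over subexpressions:
Each of the 7 symbol leaves contributes 0 ε-transitions.
  ba = 1 ε-transition
  ab = 1 ε-transition
  (ab)* = 5 ε-transitions
  b(ab)* = 6 ε-transitions
  ba|b(ab)*|b|a = 15 ε-transitions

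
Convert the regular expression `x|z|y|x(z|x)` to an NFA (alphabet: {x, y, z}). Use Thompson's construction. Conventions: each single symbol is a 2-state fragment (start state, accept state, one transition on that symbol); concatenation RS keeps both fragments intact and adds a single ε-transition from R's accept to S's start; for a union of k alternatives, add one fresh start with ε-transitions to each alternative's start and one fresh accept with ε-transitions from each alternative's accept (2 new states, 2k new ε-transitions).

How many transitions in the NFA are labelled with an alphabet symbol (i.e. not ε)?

Per subexpression:
Each of the 6 symbol leaves contributes exactly 1 symbol transition.
  z|x = 2 symbol transitions
  x(z|x) = 3 symbol transitions
  x|z|y|x(z|x) = 6 symbol transitions

6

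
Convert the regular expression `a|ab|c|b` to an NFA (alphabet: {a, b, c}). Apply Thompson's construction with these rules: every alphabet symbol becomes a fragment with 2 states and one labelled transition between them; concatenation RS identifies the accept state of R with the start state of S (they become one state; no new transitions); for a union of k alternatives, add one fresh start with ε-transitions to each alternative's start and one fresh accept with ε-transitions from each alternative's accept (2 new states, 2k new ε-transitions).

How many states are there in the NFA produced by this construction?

11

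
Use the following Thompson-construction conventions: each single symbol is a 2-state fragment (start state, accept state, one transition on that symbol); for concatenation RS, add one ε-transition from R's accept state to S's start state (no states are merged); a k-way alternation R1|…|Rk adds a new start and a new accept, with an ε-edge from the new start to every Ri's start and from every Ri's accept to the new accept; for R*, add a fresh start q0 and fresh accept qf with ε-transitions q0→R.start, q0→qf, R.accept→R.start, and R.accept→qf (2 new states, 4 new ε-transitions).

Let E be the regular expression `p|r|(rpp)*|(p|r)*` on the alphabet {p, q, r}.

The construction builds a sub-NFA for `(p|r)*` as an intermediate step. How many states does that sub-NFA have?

8

Fragment for `(p|r)*`:
Each of the 2 symbol leaves contributes a 2-state fragment.
  p|r = 6 states
  (p|r)* = 8 states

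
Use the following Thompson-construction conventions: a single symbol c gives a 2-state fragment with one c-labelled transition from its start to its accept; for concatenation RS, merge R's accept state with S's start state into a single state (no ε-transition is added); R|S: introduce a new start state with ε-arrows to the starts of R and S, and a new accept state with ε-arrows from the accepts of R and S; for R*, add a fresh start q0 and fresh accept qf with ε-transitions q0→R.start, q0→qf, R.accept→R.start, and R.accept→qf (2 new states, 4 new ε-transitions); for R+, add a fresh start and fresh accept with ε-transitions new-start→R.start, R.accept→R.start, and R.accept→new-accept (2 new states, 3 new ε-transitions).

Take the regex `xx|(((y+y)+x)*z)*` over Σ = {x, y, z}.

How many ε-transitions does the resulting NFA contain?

Building bottom-up:
Each of the 6 symbol leaves contributes 0 ε-transitions.
  xx : 0 ε-transitions
  y+ : 3 ε-transitions
  y+y : 3 ε-transitions
  (y+y)+ : 6 ε-transitions
  (y+y)+x : 6 ε-transitions
  ((y+y)+x)* : 10 ε-transitions
  ((y+y)+x)*z : 10 ε-transitions
  (((y+y)+x)*z)* : 14 ε-transitions
  xx|(((y+y)+x)*z)* : 18 ε-transitions

18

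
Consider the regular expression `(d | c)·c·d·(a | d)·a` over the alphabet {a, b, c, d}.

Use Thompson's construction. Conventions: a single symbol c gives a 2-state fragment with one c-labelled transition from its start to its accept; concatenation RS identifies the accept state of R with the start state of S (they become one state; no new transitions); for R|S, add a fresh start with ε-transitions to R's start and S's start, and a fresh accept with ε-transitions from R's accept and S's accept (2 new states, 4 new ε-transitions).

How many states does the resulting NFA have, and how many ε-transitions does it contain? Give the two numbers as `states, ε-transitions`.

14, 8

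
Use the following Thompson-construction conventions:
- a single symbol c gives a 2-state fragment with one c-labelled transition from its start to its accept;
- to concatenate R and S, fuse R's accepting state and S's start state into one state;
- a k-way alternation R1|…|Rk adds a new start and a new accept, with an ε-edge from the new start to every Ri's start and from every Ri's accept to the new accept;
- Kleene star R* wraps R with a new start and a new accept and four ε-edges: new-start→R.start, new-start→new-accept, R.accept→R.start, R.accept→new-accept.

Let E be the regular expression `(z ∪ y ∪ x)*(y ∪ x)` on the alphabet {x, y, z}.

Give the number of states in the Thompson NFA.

Per subexpression:
Each of the 5 symbol leaves contributes a 2-state fragment.
  z ∪ y ∪ x → 8 states
  (z ∪ y ∪ x)* → 10 states
  y ∪ x → 6 states
  (z ∪ y ∪ x)*(y ∪ x) → 15 states

15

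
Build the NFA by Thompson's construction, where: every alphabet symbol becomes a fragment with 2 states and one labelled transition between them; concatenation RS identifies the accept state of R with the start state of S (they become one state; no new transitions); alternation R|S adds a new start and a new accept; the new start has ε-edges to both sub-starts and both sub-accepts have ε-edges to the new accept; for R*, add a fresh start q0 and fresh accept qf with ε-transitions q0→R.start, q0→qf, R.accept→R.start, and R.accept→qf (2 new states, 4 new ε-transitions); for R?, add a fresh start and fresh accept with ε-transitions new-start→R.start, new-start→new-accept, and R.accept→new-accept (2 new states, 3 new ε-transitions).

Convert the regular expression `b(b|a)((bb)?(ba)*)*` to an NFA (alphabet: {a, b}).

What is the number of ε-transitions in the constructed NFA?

15

Recursing over subexpressions:
Each of the 7 symbol leaves contributes 0 ε-transitions.
  b|a — 4 ε-transitions
  bb — 0 ε-transitions
  (bb)? — 3 ε-transitions
  ba — 0 ε-transitions
  (ba)* — 4 ε-transitions
  (bb)?(ba)* — 7 ε-transitions
  ((bb)?(ba)*)* — 11 ε-transitions
  b(b|a)((bb)?(ba)*)* — 15 ε-transitions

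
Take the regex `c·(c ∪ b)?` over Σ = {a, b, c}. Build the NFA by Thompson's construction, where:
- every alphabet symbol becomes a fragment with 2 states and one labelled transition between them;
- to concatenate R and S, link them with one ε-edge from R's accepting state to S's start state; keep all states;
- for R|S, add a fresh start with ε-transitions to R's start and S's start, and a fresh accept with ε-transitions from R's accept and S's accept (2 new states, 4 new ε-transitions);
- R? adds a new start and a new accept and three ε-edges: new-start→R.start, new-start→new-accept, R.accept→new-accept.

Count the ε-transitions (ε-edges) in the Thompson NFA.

By structural recursion:
Each of the 3 symbol leaves contributes 0 ε-transitions.
  c ∪ b → 4 ε-transitions
  (c ∪ b)? → 7 ε-transitions
  c·(c ∪ b)? → 8 ε-transitions

8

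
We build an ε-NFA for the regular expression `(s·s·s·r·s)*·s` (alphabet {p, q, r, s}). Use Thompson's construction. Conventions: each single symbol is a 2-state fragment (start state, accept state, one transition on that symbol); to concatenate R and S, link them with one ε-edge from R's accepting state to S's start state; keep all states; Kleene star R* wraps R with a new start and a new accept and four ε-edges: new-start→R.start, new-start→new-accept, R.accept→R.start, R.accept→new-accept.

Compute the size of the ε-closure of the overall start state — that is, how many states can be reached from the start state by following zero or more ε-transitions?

Compute the ε-closure size of each fragment's start state recursively; a symbol fragment's start has no outgoing ε-edge, so its closure is just itself (size 1).
  s·s·s·r·s → |ε-closure| equals the left operand's closure size = 1 (its accept is not ε-reachable, so the closure stops there)
  (s·s·s·r·s)* → the star's fresh start ε-reaches both the body's start and the fresh accept: |ε-closure| = 2 + 1 = 3
  (s·s·s·r·s)*·s → the left operand accepts ε, so the closure extends into the next operand (via the concat ε-link); |ε-closure| = 3 + 1 = 4

4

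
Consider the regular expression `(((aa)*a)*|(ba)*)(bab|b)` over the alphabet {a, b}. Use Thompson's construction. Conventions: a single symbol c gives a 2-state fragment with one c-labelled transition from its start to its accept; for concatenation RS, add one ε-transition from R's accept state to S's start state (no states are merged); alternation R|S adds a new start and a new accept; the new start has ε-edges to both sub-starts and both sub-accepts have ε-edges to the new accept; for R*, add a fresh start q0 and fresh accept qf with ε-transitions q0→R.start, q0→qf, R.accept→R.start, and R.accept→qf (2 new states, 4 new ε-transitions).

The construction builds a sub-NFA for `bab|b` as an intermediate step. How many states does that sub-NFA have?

10

Fragment for `bab|b`:
Each of the 4 symbol leaves contributes a 2-state fragment.
  bab → 6 states
  bab|b → 10 states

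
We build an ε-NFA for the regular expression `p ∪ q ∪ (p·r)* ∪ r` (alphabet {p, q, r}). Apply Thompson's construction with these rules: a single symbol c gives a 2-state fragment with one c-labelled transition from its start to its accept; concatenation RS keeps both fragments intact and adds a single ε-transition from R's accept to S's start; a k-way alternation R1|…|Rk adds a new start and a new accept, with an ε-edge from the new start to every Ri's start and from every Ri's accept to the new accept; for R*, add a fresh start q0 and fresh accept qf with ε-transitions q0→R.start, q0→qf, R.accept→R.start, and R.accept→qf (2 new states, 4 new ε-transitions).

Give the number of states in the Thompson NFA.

14

Per subexpression:
Each of the 5 symbol leaves contributes a 2-state fragment.
  p·r = 4 states
  (p·r)* = 6 states
  p ∪ q ∪ (p·r)* ∪ r = 14 states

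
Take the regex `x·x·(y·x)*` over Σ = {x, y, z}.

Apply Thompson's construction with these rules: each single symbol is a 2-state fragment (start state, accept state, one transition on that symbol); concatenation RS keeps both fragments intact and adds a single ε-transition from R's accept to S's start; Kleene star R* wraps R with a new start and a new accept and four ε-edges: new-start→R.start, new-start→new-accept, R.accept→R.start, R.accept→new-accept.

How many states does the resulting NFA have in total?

10

Building bottom-up:
Each of the 4 symbol leaves contributes a 2-state fragment.
  y·x → 4 states
  (y·x)* → 6 states
  x·x·(y·x)* → 10 states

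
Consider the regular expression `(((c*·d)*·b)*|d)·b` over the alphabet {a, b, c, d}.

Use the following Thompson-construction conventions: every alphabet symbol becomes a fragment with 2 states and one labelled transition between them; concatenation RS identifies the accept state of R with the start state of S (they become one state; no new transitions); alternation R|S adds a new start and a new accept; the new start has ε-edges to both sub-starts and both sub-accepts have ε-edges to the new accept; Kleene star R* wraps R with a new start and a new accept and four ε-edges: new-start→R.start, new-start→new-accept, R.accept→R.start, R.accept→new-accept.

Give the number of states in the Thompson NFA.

Recursing over subexpressions:
Each of the 5 symbol leaves contributes a 2-state fragment.
  c* : 4 states
  c*·d : 5 states
  (c*·d)* : 7 states
  (c*·d)*·b : 8 states
  ((c*·d)*·b)* : 10 states
  ((c*·d)*·b)*|d : 14 states
  (((c*·d)*·b)*|d)·b : 15 states

15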